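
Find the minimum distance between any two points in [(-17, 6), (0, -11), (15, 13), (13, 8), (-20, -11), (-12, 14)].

Computing all pairwise distances among 6 points:

d((-17, 6), (0, -11)) = 24.0416
d((-17, 6), (15, 13)) = 32.7567
d((-17, 6), (13, 8)) = 30.0666
d((-17, 6), (-20, -11)) = 17.2627
d((-17, 6), (-12, 14)) = 9.434
d((0, -11), (15, 13)) = 28.3019
d((0, -11), (13, 8)) = 23.0217
d((0, -11), (-20, -11)) = 20.0
d((0, -11), (-12, 14)) = 27.7308
d((15, 13), (13, 8)) = 5.3852 <-- minimum
d((15, 13), (-20, -11)) = 42.4382
d((15, 13), (-12, 14)) = 27.0185
d((13, 8), (-20, -11)) = 38.0789
d((13, 8), (-12, 14)) = 25.7099
d((-20, -11), (-12, 14)) = 26.2488

Closest pair: (15, 13) and (13, 8) with distance 5.3852

The closest pair is (15, 13) and (13, 8) with Euclidean distance 5.3852. For 6 points, brute-force pairwise comparison is shown above. For large n, the divide-and-conquer algorithm (sort by x, recurse on halves, check the dividing strip) achieves O(n log n).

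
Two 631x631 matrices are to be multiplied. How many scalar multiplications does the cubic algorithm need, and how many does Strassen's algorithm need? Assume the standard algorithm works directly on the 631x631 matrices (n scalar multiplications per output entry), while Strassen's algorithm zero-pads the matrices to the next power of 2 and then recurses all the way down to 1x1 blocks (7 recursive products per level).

Matrix multiplication for 631x631 matrices:

Strassen's algorithm requires power-of-2 dimensions. Pad 631x631 to 1024x1024 (next power of 2).

Standard algorithm: 631^3 = 251239591 multiplications
Strassen's algorithm: 7^(log2(1024)) = 7^10 = 282475249 multiplications
Difference: 251239591 - 282475249 = -31235658 (Strassen uses MORE here due to padding overhead — for small or just-over-power-of-2 n, padding can outweigh the per-level savings)

Standard: 251239591 multiplications (631^3). Strassen: 282475249 multiplications (7^10, after padding to 1024x1024). Strassen reduces 8 recursive multiplications to 7 at each level.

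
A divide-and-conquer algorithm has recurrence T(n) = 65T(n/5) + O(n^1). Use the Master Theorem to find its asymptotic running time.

Master Theorem for T(n) = 65T(n/5) + O(n^1):

a = 65, b = 5, c = 1
log_b(a) = log_5(65) = 2.5937

Case 1: c = 1 < log_5(65) = 2.5937
T(n) = O(n^(log_5 65))

For T(n) = 65T(n/5) + O(n^1): log_5(65) = 2.5937. This is Case 1 of the Master Theorem (c < log_b(a), work dominated by leaves), giving O(n^(log_5 65)).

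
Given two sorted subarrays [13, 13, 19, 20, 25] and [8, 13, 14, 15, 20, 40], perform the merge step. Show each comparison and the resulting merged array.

Merging process:

Compare 13 vs 8: take 8 from right. Merged: [8]
Compare 13 vs 13: take 13 from left. Merged: [8, 13]
Compare 13 vs 13: take 13 from left. Merged: [8, 13, 13]
Compare 19 vs 13: take 13 from right. Merged: [8, 13, 13, 13]
Compare 19 vs 14: take 14 from right. Merged: [8, 13, 13, 13, 14]
Compare 19 vs 15: take 15 from right. Merged: [8, 13, 13, 13, 14, 15]
Compare 19 vs 20: take 19 from left. Merged: [8, 13, 13, 13, 14, 15, 19]
Compare 20 vs 20: take 20 from left. Merged: [8, 13, 13, 13, 14, 15, 19, 20]
Compare 25 vs 20: take 20 from right. Merged: [8, 13, 13, 13, 14, 15, 19, 20, 20]
Compare 25 vs 40: take 25 from left. Merged: [8, 13, 13, 13, 14, 15, 19, 20, 20, 25]
Append remaining from right: [40]. Merged: [8, 13, 13, 13, 14, 15, 19, 20, 20, 25, 40]

Final merged array: [8, 13, 13, 13, 14, 15, 19, 20, 20, 25, 40]
Total comparisons: 10

The merged array is [8, 13, 13, 13, 14, 15, 19, 20, 20, 25, 40], requiring 10 comparisons. The merge step runs in O(n) time where n is the total number of elements.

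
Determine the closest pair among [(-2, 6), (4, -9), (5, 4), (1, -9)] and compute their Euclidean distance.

Computing all pairwise distances among 4 points:

d((-2, 6), (4, -9)) = 16.1555
d((-2, 6), (5, 4)) = 7.2801
d((-2, 6), (1, -9)) = 15.2971
d((4, -9), (5, 4)) = 13.0384
d((4, -9), (1, -9)) = 3.0 <-- minimum
d((5, 4), (1, -9)) = 13.6015

Closest pair: (4, -9) and (1, -9) with distance 3.0

The closest pair is (4, -9) and (1, -9) with Euclidean distance 3.0. For 4 points, brute-force pairwise comparison is shown above. For large n, the divide-and-conquer algorithm (sort by x, recurse on halves, check the dividing strip) achieves O(n log n).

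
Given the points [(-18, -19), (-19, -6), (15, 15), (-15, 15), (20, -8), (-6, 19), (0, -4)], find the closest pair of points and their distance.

Computing all pairwise distances among 7 points:

d((-18, -19), (-19, -6)) = 13.0384
d((-18, -19), (15, 15)) = 47.3814
d((-18, -19), (-15, 15)) = 34.1321
d((-18, -19), (20, -8)) = 39.5601
d((-18, -19), (-6, 19)) = 39.8497
d((-18, -19), (0, -4)) = 23.4307
d((-19, -6), (15, 15)) = 39.9625
d((-19, -6), (-15, 15)) = 21.3776
d((-19, -6), (20, -8)) = 39.0512
d((-19, -6), (-6, 19)) = 28.178
d((-19, -6), (0, -4)) = 19.105
d((15, 15), (-15, 15)) = 30.0
d((15, 15), (20, -8)) = 23.5372
d((15, 15), (-6, 19)) = 21.3776
d((15, 15), (0, -4)) = 24.2074
d((-15, 15), (20, -8)) = 41.8808
d((-15, 15), (-6, 19)) = 9.8489 <-- minimum
d((-15, 15), (0, -4)) = 24.2074
d((20, -8), (-6, 19)) = 37.4833
d((20, -8), (0, -4)) = 20.3961
d((-6, 19), (0, -4)) = 23.7697

Closest pair: (-15, 15) and (-6, 19) with distance 9.8489

The closest pair is (-15, 15) and (-6, 19) with Euclidean distance 9.8489. For 7 points, brute-force pairwise comparison is shown above. For large n, the divide-and-conquer algorithm (sort by x, recurse on halves, check the dividing strip) achieves O(n log n).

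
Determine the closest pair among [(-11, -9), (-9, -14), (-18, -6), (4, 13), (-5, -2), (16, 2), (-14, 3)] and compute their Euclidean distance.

Computing all pairwise distances among 7 points:

d((-11, -9), (-9, -14)) = 5.3852 <-- minimum
d((-11, -9), (-18, -6)) = 7.6158
d((-11, -9), (4, 13)) = 26.6271
d((-11, -9), (-5, -2)) = 9.2195
d((-11, -9), (16, 2)) = 29.1548
d((-11, -9), (-14, 3)) = 12.3693
d((-9, -14), (-18, -6)) = 12.0416
d((-9, -14), (4, 13)) = 29.9666
d((-9, -14), (-5, -2)) = 12.6491
d((-9, -14), (16, 2)) = 29.6816
d((-9, -14), (-14, 3)) = 17.72
d((-18, -6), (4, 13)) = 29.0689
d((-18, -6), (-5, -2)) = 13.6015
d((-18, -6), (16, 2)) = 34.9285
d((-18, -6), (-14, 3)) = 9.8489
d((4, 13), (-5, -2)) = 17.4929
d((4, 13), (16, 2)) = 16.2788
d((4, 13), (-14, 3)) = 20.5913
d((-5, -2), (16, 2)) = 21.3776
d((-5, -2), (-14, 3)) = 10.2956
d((16, 2), (-14, 3)) = 30.0167

Closest pair: (-11, -9) and (-9, -14) with distance 5.3852

The closest pair is (-11, -9) and (-9, -14) with Euclidean distance 5.3852. For 7 points, brute-force pairwise comparison is shown above. For large n, the divide-and-conquer algorithm (sort by x, recurse on halves, check the dividing strip) achieves O(n log n).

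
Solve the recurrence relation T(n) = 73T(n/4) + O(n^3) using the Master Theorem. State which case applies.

Master Theorem for T(n) = 73T(n/4) + O(n^3):

a = 73, b = 4, c = 3
log_b(a) = log_4(73) = 3.0949

Case 1: c = 3 < log_4(73) = 3.0949
T(n) = O(n^(log_4 73))

For T(n) = 73T(n/4) + O(n^3): log_4(73) = 3.0949. This is Case 1 of the Master Theorem (c < log_b(a), work dominated by leaves), giving O(n^(log_4 73)).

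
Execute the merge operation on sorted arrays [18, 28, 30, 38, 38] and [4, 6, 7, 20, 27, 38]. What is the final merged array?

Merging process:

Compare 18 vs 4: take 4 from right. Merged: [4]
Compare 18 vs 6: take 6 from right. Merged: [4, 6]
Compare 18 vs 7: take 7 from right. Merged: [4, 6, 7]
Compare 18 vs 20: take 18 from left. Merged: [4, 6, 7, 18]
Compare 28 vs 20: take 20 from right. Merged: [4, 6, 7, 18, 20]
Compare 28 vs 27: take 27 from right. Merged: [4, 6, 7, 18, 20, 27]
Compare 28 vs 38: take 28 from left. Merged: [4, 6, 7, 18, 20, 27, 28]
Compare 30 vs 38: take 30 from left. Merged: [4, 6, 7, 18, 20, 27, 28, 30]
Compare 38 vs 38: take 38 from left. Merged: [4, 6, 7, 18, 20, 27, 28, 30, 38]
Compare 38 vs 38: take 38 from left. Merged: [4, 6, 7, 18, 20, 27, 28, 30, 38, 38]
Append remaining from right: [38]. Merged: [4, 6, 7, 18, 20, 27, 28, 30, 38, 38, 38]

Final merged array: [4, 6, 7, 18, 20, 27, 28, 30, 38, 38, 38]
Total comparisons: 10

The merged array is [4, 6, 7, 18, 20, 27, 28, 30, 38, 38, 38], requiring 10 comparisons. The merge step runs in O(n) time where n is the total number of elements.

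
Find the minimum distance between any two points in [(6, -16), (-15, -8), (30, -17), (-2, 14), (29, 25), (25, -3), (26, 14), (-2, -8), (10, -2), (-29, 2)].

Computing all pairwise distances among 10 points:

d((6, -16), (-15, -8)) = 22.4722
d((6, -16), (30, -17)) = 24.0208
d((6, -16), (-2, 14)) = 31.0483
d((6, -16), (29, 25)) = 47.0106
d((6, -16), (25, -3)) = 23.0217
d((6, -16), (26, 14)) = 36.0555
d((6, -16), (-2, -8)) = 11.3137 <-- minimum
d((6, -16), (10, -2)) = 14.5602
d((6, -16), (-29, 2)) = 39.3573
d((-15, -8), (30, -17)) = 45.8912
d((-15, -8), (-2, 14)) = 25.5539
d((-15, -8), (29, 25)) = 55.0
d((-15, -8), (25, -3)) = 40.3113
d((-15, -8), (26, 14)) = 46.5296
d((-15, -8), (-2, -8)) = 13.0
d((-15, -8), (10, -2)) = 25.7099
d((-15, -8), (-29, 2)) = 17.2047
d((30, -17), (-2, 14)) = 44.5533
d((30, -17), (29, 25)) = 42.0119
d((30, -17), (25, -3)) = 14.8661
d((30, -17), (26, 14)) = 31.257
d((30, -17), (-2, -8)) = 33.2415
d((30, -17), (10, -2)) = 25.0
d((30, -17), (-29, 2)) = 61.9839
d((-2, 14), (29, 25)) = 32.8938
d((-2, 14), (25, -3)) = 31.9061
d((-2, 14), (26, 14)) = 28.0
d((-2, 14), (-2, -8)) = 22.0
d((-2, 14), (10, -2)) = 20.0
d((-2, 14), (-29, 2)) = 29.5466
d((29, 25), (25, -3)) = 28.2843
d((29, 25), (26, 14)) = 11.4018
d((29, 25), (-2, -8)) = 45.2769
d((29, 25), (10, -2)) = 33.0151
d((29, 25), (-29, 2)) = 62.3939
d((25, -3), (26, 14)) = 17.0294
d((25, -3), (-2, -8)) = 27.4591
d((25, -3), (10, -2)) = 15.0333
d((25, -3), (-29, 2)) = 54.231
d((26, 14), (-2, -8)) = 35.609
d((26, 14), (10, -2)) = 22.6274
d((26, 14), (-29, 2)) = 56.2939
d((-2, -8), (10, -2)) = 13.4164
d((-2, -8), (-29, 2)) = 28.7924
d((10, -2), (-29, 2)) = 39.2046

Closest pair: (6, -16) and (-2, -8) with distance 11.3137

The closest pair is (6, -16) and (-2, -8) with Euclidean distance 11.3137. For 10 points, brute-force pairwise comparison is shown above. For large n, the divide-and-conquer algorithm (sort by x, recurse on halves, check the dividing strip) achieves O(n log n).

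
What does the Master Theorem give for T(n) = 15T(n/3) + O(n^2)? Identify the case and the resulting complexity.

Master Theorem for T(n) = 15T(n/3) + O(n^2):

a = 15, b = 3, c = 2
log_b(a) = log_3(15) = 2.4650

Case 1: c = 2 < log_3(15) = 2.4650
T(n) = O(n^(log_3 15))

For T(n) = 15T(n/3) + O(n^2): log_3(15) = 2.4650. This is Case 1 of the Master Theorem (c < log_b(a), work dominated by leaves), giving O(n^(log_3 15)).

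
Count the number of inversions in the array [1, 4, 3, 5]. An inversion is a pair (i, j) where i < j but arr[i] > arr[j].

Finding inversions in [1, 4, 3, 5]:

(1, 2): arr[1]=4 > arr[2]=3

Total inversions: 1

The array has 1 inversion(s): (1,2). Each pair (i,j) satisfies i < j and arr[i] > arr[j].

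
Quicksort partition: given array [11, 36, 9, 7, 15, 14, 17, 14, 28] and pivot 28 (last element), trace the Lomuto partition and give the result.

Lomuto partition with pivot = 28:

Initial array: [11, 36, 9, 7, 15, 14, 17, 14, 28]

arr[0]=11 <= 28: swap with position 0, array becomes [11, 36, 9, 7, 15, 14, 17, 14, 28]
arr[1]=36 > 28: no swap
arr[2]=9 <= 28: swap with position 1, array becomes [11, 9, 36, 7, 15, 14, 17, 14, 28]
arr[3]=7 <= 28: swap with position 2, array becomes [11, 9, 7, 36, 15, 14, 17, 14, 28]
arr[4]=15 <= 28: swap with position 3, array becomes [11, 9, 7, 15, 36, 14, 17, 14, 28]
arr[5]=14 <= 28: swap with position 4, array becomes [11, 9, 7, 15, 14, 36, 17, 14, 28]
arr[6]=17 <= 28: swap with position 5, array becomes [11, 9, 7, 15, 14, 17, 36, 14, 28]
arr[7]=14 <= 28: swap with position 6, array becomes [11, 9, 7, 15, 14, 17, 14, 36, 28]

Place pivot at position 7: [11, 9, 7, 15, 14, 17, 14, 28, 36]
Pivot position: 7

After partitioning with pivot 28, the array becomes [11, 9, 7, 15, 14, 17, 14, 28, 36]. The pivot is placed at index 7. All elements to the left of the pivot are <= 28, and all elements to the right are > 28.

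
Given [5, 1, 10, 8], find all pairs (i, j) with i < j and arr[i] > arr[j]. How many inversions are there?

Finding inversions in [5, 1, 10, 8]:

(0, 1): arr[0]=5 > arr[1]=1
(2, 3): arr[2]=10 > arr[3]=8

Total inversions: 2

The array has 2 inversion(s): (0,1), (2,3). Each pair (i,j) satisfies i < j and arr[i] > arr[j].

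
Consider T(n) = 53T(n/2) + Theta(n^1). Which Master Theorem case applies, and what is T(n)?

Master Theorem for T(n) = 53T(n/2) + O(n^1):

a = 53, b = 2, c = 1
log_b(a) = log_2(53) = 5.7279

Case 1: c = 1 < log_2(53) = 5.7279
T(n) = O(n^(log_2 53))

For T(n) = 53T(n/2) + O(n^1): log_2(53) = 5.7279. This is Case 1 of the Master Theorem (c < log_b(a), work dominated by leaves), giving O(n^(log_2 53)).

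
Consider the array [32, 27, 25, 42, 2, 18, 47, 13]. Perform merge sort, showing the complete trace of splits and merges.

Merge sort trace:

Split: [32, 27, 25, 42, 2, 18, 47, 13] -> [32, 27, 25, 42] and [2, 18, 47, 13]
  Split: [32, 27, 25, 42] -> [32, 27] and [25, 42]
    Split: [32, 27] -> [32] and [27]
    Merge: [32] + [27] -> [27, 32]
    Split: [25, 42] -> [25] and [42]
    Merge: [25] + [42] -> [25, 42]
  Merge: [27, 32] + [25, 42] -> [25, 27, 32, 42]
  Split: [2, 18, 47, 13] -> [2, 18] and [47, 13]
    Split: [2, 18] -> [2] and [18]
    Merge: [2] + [18] -> [2, 18]
    Split: [47, 13] -> [47] and [13]
    Merge: [47] + [13] -> [13, 47]
  Merge: [2, 18] + [13, 47] -> [2, 13, 18, 47]
Merge: [25, 27, 32, 42] + [2, 13, 18, 47] -> [2, 13, 18, 25, 27, 32, 42, 47]

Final sorted array: [2, 13, 18, 25, 27, 32, 42, 47]

The merge sort proceeds by recursively splitting the array and merging sorted halves.
After all merges, the sorted array is [2, 13, 18, 25, 27, 32, 42, 47].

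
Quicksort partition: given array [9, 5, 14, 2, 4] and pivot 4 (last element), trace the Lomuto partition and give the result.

Lomuto partition with pivot = 4:

Initial array: [9, 5, 14, 2, 4]

arr[0]=9 > 4: no swap
arr[1]=5 > 4: no swap
arr[2]=14 > 4: no swap
arr[3]=2 <= 4: swap with position 0, array becomes [2, 5, 14, 9, 4]

Place pivot at position 1: [2, 4, 14, 9, 5]
Pivot position: 1

After partitioning with pivot 4, the array becomes [2, 4, 14, 9, 5]. The pivot is placed at index 1. All elements to the left of the pivot are <= 4, and all elements to the right are > 4.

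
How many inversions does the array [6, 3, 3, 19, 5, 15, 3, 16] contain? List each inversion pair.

Finding inversions in [6, 3, 3, 19, 5, 15, 3, 16]:

(0, 1): arr[0]=6 > arr[1]=3
(0, 2): arr[0]=6 > arr[2]=3
(0, 4): arr[0]=6 > arr[4]=5
(0, 6): arr[0]=6 > arr[6]=3
(3, 4): arr[3]=19 > arr[4]=5
(3, 5): arr[3]=19 > arr[5]=15
(3, 6): arr[3]=19 > arr[6]=3
(3, 7): arr[3]=19 > arr[7]=16
(4, 6): arr[4]=5 > arr[6]=3
(5, 6): arr[5]=15 > arr[6]=3

Total inversions: 10

The array has 10 inversion(s): (0,1), (0,2), (0,4), (0,6), (3,4), (3,5), (3,6), (3,7), (4,6), (5,6). Each pair (i,j) satisfies i < j and arr[i] > arr[j].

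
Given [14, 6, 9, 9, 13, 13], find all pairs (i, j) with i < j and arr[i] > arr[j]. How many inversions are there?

Finding inversions in [14, 6, 9, 9, 13, 13]:

(0, 1): arr[0]=14 > arr[1]=6
(0, 2): arr[0]=14 > arr[2]=9
(0, 3): arr[0]=14 > arr[3]=9
(0, 4): arr[0]=14 > arr[4]=13
(0, 5): arr[0]=14 > arr[5]=13

Total inversions: 5

The array has 5 inversion(s): (0,1), (0,2), (0,3), (0,4), (0,5). Each pair (i,j) satisfies i < j and arr[i] > arr[j].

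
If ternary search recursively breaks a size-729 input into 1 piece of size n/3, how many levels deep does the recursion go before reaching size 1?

For divide and conquer with division factor 3:

Problem sizes at each level:
Level 0: 729
Level 1: 243
Level 2: 81
Level 3: 27
Level 4: 9
Level 5: 3
Level 6: 1

The root is level 0 and the size-1 base case is level 6 (the tree spans levels 0 through 6, i.e. 7 levels counting the root), so the depth is the number of divisions: log_3(729) = 6

The recursion tree depth is log_3(729) = 6. At each level, the problem size is divided by 3, so it takes 6 divisions to reduce to a base case of size 1. The algorithm makes 1 recursive call at each level.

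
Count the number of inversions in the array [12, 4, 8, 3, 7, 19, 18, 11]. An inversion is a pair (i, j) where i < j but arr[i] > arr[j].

Finding inversions in [12, 4, 8, 3, 7, 19, 18, 11]:

(0, 1): arr[0]=12 > arr[1]=4
(0, 2): arr[0]=12 > arr[2]=8
(0, 3): arr[0]=12 > arr[3]=3
(0, 4): arr[0]=12 > arr[4]=7
(0, 7): arr[0]=12 > arr[7]=11
(1, 3): arr[1]=4 > arr[3]=3
(2, 3): arr[2]=8 > arr[3]=3
(2, 4): arr[2]=8 > arr[4]=7
(5, 6): arr[5]=19 > arr[6]=18
(5, 7): arr[5]=19 > arr[7]=11
(6, 7): arr[6]=18 > arr[7]=11

Total inversions: 11

The array has 11 inversion(s): (0,1), (0,2), (0,3), (0,4), (0,7), (1,3), (2,3), (2,4), (5,6), (5,7), (6,7). Each pair (i,j) satisfies i < j and arr[i] > arr[j].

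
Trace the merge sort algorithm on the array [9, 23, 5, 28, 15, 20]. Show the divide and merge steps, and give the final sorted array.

Merge sort trace:

Split: [9, 23, 5, 28, 15, 20] -> [9, 23, 5] and [28, 15, 20]
  Split: [9, 23, 5] -> [9] and [23, 5]
    Split: [23, 5] -> [23] and [5]
    Merge: [23] + [5] -> [5, 23]
  Merge: [9] + [5, 23] -> [5, 9, 23]
  Split: [28, 15, 20] -> [28] and [15, 20]
    Split: [15, 20] -> [15] and [20]
    Merge: [15] + [20] -> [15, 20]
  Merge: [28] + [15, 20] -> [15, 20, 28]
Merge: [5, 9, 23] + [15, 20, 28] -> [5, 9, 15, 20, 23, 28]

Final sorted array: [5, 9, 15, 20, 23, 28]

The merge sort proceeds by recursively splitting the array and merging sorted halves.
After all merges, the sorted array is [5, 9, 15, 20, 23, 28].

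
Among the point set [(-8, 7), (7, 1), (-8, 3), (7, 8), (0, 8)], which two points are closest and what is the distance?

Computing all pairwise distances among 5 points:

d((-8, 7), (7, 1)) = 16.1555
d((-8, 7), (-8, 3)) = 4.0 <-- minimum
d((-8, 7), (7, 8)) = 15.0333
d((-8, 7), (0, 8)) = 8.0623
d((7, 1), (-8, 3)) = 15.1327
d((7, 1), (7, 8)) = 7.0
d((7, 1), (0, 8)) = 9.8995
d((-8, 3), (7, 8)) = 15.8114
d((-8, 3), (0, 8)) = 9.434
d((7, 8), (0, 8)) = 7.0

Closest pair: (-8, 7) and (-8, 3) with distance 4.0

The closest pair is (-8, 7) and (-8, 3) with Euclidean distance 4.0. For 5 points, brute-force pairwise comparison is shown above. For large n, the divide-and-conquer algorithm (sort by x, recurse on halves, check the dividing strip) achieves O(n log n).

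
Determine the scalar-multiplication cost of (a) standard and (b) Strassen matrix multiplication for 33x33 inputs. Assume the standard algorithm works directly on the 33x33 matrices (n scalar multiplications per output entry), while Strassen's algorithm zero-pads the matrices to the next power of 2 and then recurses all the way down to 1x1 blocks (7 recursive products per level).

Matrix multiplication for 33x33 matrices:

Strassen's algorithm requires power-of-2 dimensions. Pad 33x33 to 64x64 (next power of 2).

Standard algorithm: 33^3 = 35937 multiplications
Strassen's algorithm: 7^(log2(64)) = 7^6 = 117649 multiplications
Difference: 35937 - 117649 = -81712 (Strassen uses MORE here due to padding overhead — for small or just-over-power-of-2 n, padding can outweigh the per-level savings)

Standard: 35937 multiplications (33^3). Strassen: 117649 multiplications (7^6, after padding to 64x64). Strassen reduces 8 recursive multiplications to 7 at each level.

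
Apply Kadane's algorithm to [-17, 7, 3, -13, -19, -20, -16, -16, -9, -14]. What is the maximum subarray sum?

Using Kadane's algorithm on [-17, 7, 3, -13, -19, -20, -16, -16, -9, -14]:

Scanning through the array:
Position 1 (value 7): max_ending_here = 7, max_so_far = 7
Position 2 (value 3): max_ending_here = 10, max_so_far = 10
Position 3 (value -13): max_ending_here = -3, max_so_far = 10
Position 4 (value -19): max_ending_here = -19, max_so_far = 10
Position 5 (value -20): max_ending_here = -20, max_so_far = 10
Position 6 (value -16): max_ending_here = -16, max_so_far = 10
Position 7 (value -16): max_ending_here = -16, max_so_far = 10
Position 8 (value -9): max_ending_here = -9, max_so_far = 10
Position 9 (value -14): max_ending_here = -14, max_so_far = 10

Maximum subarray: [7, 3]
Maximum sum: 10

The maximum subarray is [7, 3] with sum 10. This subarray runs from index 1 to index 2.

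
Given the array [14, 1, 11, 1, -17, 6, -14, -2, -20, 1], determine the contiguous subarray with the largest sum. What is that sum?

Using Kadane's algorithm on [14, 1, 11, 1, -17, 6, -14, -2, -20, 1]:

Scanning through the array:
Position 1 (value 1): max_ending_here = 15, max_so_far = 15
Position 2 (value 11): max_ending_here = 26, max_so_far = 26
Position 3 (value 1): max_ending_here = 27, max_so_far = 27
Position 4 (value -17): max_ending_here = 10, max_so_far = 27
Position 5 (value 6): max_ending_here = 16, max_so_far = 27
Position 6 (value -14): max_ending_here = 2, max_so_far = 27
Position 7 (value -2): max_ending_here = 0, max_so_far = 27
Position 8 (value -20): max_ending_here = -20, max_so_far = 27
Position 9 (value 1): max_ending_here = 1, max_so_far = 27

Maximum subarray: [14, 1, 11, 1]
Maximum sum: 27

The maximum subarray is [14, 1, 11, 1] with sum 27. This subarray runs from index 0 to index 3.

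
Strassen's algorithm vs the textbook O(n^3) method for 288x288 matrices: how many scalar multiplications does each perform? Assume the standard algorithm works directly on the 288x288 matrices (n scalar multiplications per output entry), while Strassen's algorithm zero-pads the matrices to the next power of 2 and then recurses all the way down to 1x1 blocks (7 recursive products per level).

Matrix multiplication for 288x288 matrices:

Strassen's algorithm requires power-of-2 dimensions. Pad 288x288 to 512x512 (next power of 2).

Standard algorithm: 288^3 = 23887872 multiplications
Strassen's algorithm: 7^(log2(512)) = 7^9 = 40353607 multiplications
Difference: 23887872 - 40353607 = -16465735 (Strassen uses MORE here due to padding overhead — for small or just-over-power-of-2 n, padding can outweigh the per-level savings)

Standard: 23887872 multiplications (288^3). Strassen: 40353607 multiplications (7^9, after padding to 512x512). Strassen reduces 8 recursive multiplications to 7 at each level.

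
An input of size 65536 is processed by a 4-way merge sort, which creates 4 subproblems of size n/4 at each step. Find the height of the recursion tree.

For divide and conquer with division factor 4:

Problem sizes at each level:
Level 0: 65536
Level 1: 16384
Level 2: 4096
Level 3: 1024
Level 4: 256
Level 5: 64
Level 6: 16
Level 7: 4
Level 8: 1

The root is level 0 and the size-1 base case is level 8 (the tree spans levels 0 through 8, i.e. 9 levels counting the root), so the depth is the number of divisions: log_4(65536) = 8

The recursion tree depth is log_4(65536) = 8. At each level, the problem size is divided by 4, so it takes 8 divisions to reduce to a base case of size 1. The algorithm makes 4 recursive calls at each level.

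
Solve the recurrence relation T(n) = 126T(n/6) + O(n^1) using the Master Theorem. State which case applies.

Master Theorem for T(n) = 126T(n/6) + O(n^1):

a = 126, b = 6, c = 1
log_b(a) = log_6(126) = 2.6992

Case 1: c = 1 < log_6(126) = 2.6992
T(n) = O(n^(log_6 126))

For T(n) = 126T(n/6) + O(n^1): log_6(126) = 2.6992. This is Case 1 of the Master Theorem (c < log_b(a), work dominated by leaves), giving O(n^(log_6 126)).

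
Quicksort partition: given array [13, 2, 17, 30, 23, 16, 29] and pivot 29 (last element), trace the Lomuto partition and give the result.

Lomuto partition with pivot = 29:

Initial array: [13, 2, 17, 30, 23, 16, 29]

arr[0]=13 <= 29: swap with position 0, array becomes [13, 2, 17, 30, 23, 16, 29]
arr[1]=2 <= 29: swap with position 1, array becomes [13, 2, 17, 30, 23, 16, 29]
arr[2]=17 <= 29: swap with position 2, array becomes [13, 2, 17, 30, 23, 16, 29]
arr[3]=30 > 29: no swap
arr[4]=23 <= 29: swap with position 3, array becomes [13, 2, 17, 23, 30, 16, 29]
arr[5]=16 <= 29: swap with position 4, array becomes [13, 2, 17, 23, 16, 30, 29]

Place pivot at position 5: [13, 2, 17, 23, 16, 29, 30]
Pivot position: 5

After partitioning with pivot 29, the array becomes [13, 2, 17, 23, 16, 29, 30]. The pivot is placed at index 5. All elements to the left of the pivot are <= 29, and all elements to the right are > 29.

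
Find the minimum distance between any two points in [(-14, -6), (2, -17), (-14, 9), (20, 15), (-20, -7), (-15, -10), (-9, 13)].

Computing all pairwise distances among 7 points:

d((-14, -6), (2, -17)) = 19.4165
d((-14, -6), (-14, 9)) = 15.0
d((-14, -6), (20, 15)) = 39.9625
d((-14, -6), (-20, -7)) = 6.0828
d((-14, -6), (-15, -10)) = 4.1231 <-- minimum
d((-14, -6), (-9, 13)) = 19.6469
d((2, -17), (-14, 9)) = 30.5287
d((2, -17), (20, 15)) = 36.7151
d((2, -17), (-20, -7)) = 24.1661
d((2, -17), (-15, -10)) = 18.3848
d((2, -17), (-9, 13)) = 31.9531
d((-14, 9), (20, 15)) = 34.5254
d((-14, 9), (-20, -7)) = 17.088
d((-14, 9), (-15, -10)) = 19.0263
d((-14, 9), (-9, 13)) = 6.4031
d((20, 15), (-20, -7)) = 45.6508
d((20, 15), (-15, -10)) = 43.0116
d((20, 15), (-9, 13)) = 29.0689
d((-20, -7), (-15, -10)) = 5.831
d((-20, -7), (-9, 13)) = 22.8254
d((-15, -10), (-9, 13)) = 23.7697

Closest pair: (-14, -6) and (-15, -10) with distance 4.1231

The closest pair is (-14, -6) and (-15, -10) with Euclidean distance 4.1231. For 7 points, brute-force pairwise comparison is shown above. For large n, the divide-and-conquer algorithm (sort by x, recurse on halves, check the dividing strip) achieves O(n log n).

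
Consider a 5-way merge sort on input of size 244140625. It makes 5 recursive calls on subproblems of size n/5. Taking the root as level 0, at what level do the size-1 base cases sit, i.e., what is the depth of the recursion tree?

For divide and conquer with division factor 5:

Problem sizes at each level:
Level 0: 244140625
Level 1: 48828125
Level 2: 9765625
Level 3: 1953125
Level 4: 390625
Level 5: 78125
Level 6: 15625
Level 7: 3125
Level 8: 625
Level 9: 125
Level 10: 25
Level 11: 5
Level 12: 1

The root is level 0 and the size-1 base case is level 12 (the tree spans levels 0 through 12, i.e. 13 levels counting the root), so the depth is the number of divisions: log_5(244140625) = 12

The recursion tree depth is log_5(244140625) = 12. At each level, the problem size is divided by 5, so it takes 12 divisions to reduce to a base case of size 1. The algorithm makes 5 recursive calls at each level.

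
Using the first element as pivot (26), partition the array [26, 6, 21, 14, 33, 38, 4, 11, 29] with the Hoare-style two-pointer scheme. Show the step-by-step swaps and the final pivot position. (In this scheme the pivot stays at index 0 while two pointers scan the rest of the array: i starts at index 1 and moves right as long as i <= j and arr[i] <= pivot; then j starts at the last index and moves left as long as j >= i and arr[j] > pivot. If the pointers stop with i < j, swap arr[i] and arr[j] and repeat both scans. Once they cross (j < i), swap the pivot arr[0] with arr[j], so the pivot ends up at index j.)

Hoare-style two-pointer partition with pivot = 26:

Initial array: [26, 6, 21, 14, 33, 38, 4, 11, 29]

Pointers start at i = 1, j = 8.
i stops at index 4 (arr[4]=33 > 26), j stops at index 7 (arr[7]=11 <= 26): swap arr[4] and arr[7], array becomes [26, 6, 21, 14, 11, 38, 4, 33, 29]
i stops at index 5 (arr[5]=38 > 26), j stops at index 6 (arr[6]=4 <= 26): swap arr[5] and arr[6], array becomes [26, 6, 21, 14, 11, 4, 38, 33, 29]
i ends at 6, j ends at 5: the pointers have crossed (j < i), so scanning stops.

Swap pivot arr[0] with arr[5] to place pivot at position 5: [4, 6, 21, 14, 11, 26, 38, 33, 29]
Pivot position: 5

After partitioning with pivot 26, the array becomes [4, 6, 21, 14, 11, 26, 38, 33, 29]. The pivot is placed at index 5. All elements to the left of the pivot are <= 26, and all elements to the right are > 26.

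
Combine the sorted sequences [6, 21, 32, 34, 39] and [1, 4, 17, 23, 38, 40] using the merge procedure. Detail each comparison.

Merging process:

Compare 6 vs 1: take 1 from right. Merged: [1]
Compare 6 vs 4: take 4 from right. Merged: [1, 4]
Compare 6 vs 17: take 6 from left. Merged: [1, 4, 6]
Compare 21 vs 17: take 17 from right. Merged: [1, 4, 6, 17]
Compare 21 vs 23: take 21 from left. Merged: [1, 4, 6, 17, 21]
Compare 32 vs 23: take 23 from right. Merged: [1, 4, 6, 17, 21, 23]
Compare 32 vs 38: take 32 from left. Merged: [1, 4, 6, 17, 21, 23, 32]
Compare 34 vs 38: take 34 from left. Merged: [1, 4, 6, 17, 21, 23, 32, 34]
Compare 39 vs 38: take 38 from right. Merged: [1, 4, 6, 17, 21, 23, 32, 34, 38]
Compare 39 vs 40: take 39 from left. Merged: [1, 4, 6, 17, 21, 23, 32, 34, 38, 39]
Append remaining from right: [40]. Merged: [1, 4, 6, 17, 21, 23, 32, 34, 38, 39, 40]

Final merged array: [1, 4, 6, 17, 21, 23, 32, 34, 38, 39, 40]
Total comparisons: 10

The merged array is [1, 4, 6, 17, 21, 23, 32, 34, 38, 39, 40], requiring 10 comparisons. The merge step runs in O(n) time where n is the total number of elements.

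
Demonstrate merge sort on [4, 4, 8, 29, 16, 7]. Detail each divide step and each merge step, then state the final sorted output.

Merge sort trace:

Split: [4, 4, 8, 29, 16, 7] -> [4, 4, 8] and [29, 16, 7]
  Split: [4, 4, 8] -> [4] and [4, 8]
    Split: [4, 8] -> [4] and [8]
    Merge: [4] + [8] -> [4, 8]
  Merge: [4] + [4, 8] -> [4, 4, 8]
  Split: [29, 16, 7] -> [29] and [16, 7]
    Split: [16, 7] -> [16] and [7]
    Merge: [16] + [7] -> [7, 16]
  Merge: [29] + [7, 16] -> [7, 16, 29]
Merge: [4, 4, 8] + [7, 16, 29] -> [4, 4, 7, 8, 16, 29]

Final sorted array: [4, 4, 7, 8, 16, 29]

The merge sort proceeds by recursively splitting the array and merging sorted halves.
After all merges, the sorted array is [4, 4, 7, 8, 16, 29].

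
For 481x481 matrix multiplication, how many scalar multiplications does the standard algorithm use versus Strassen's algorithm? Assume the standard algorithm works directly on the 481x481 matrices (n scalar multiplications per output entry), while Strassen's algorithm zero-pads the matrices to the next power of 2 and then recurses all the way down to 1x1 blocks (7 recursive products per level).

Matrix multiplication for 481x481 matrices:

Strassen's algorithm requires power-of-2 dimensions. Pad 481x481 to 512x512 (next power of 2).

Standard algorithm: 481^3 = 111284641 multiplications
Strassen's algorithm: 7^(log2(512)) = 7^9 = 40353607 multiplications
Savings: 111284641 - 40353607 = 70931034 multiplications

Standard: 111284641 multiplications (481^3). Strassen: 40353607 multiplications (7^9, after padding to 512x512). Strassen reduces 8 recursive multiplications to 7 at each level.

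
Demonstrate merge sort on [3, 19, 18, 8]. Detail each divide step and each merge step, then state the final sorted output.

Merge sort trace:

Split: [3, 19, 18, 8] -> [3, 19] and [18, 8]
  Split: [3, 19] -> [3] and [19]
  Merge: [3] + [19] -> [3, 19]
  Split: [18, 8] -> [18] and [8]
  Merge: [18] + [8] -> [8, 18]
Merge: [3, 19] + [8, 18] -> [3, 8, 18, 19]

Final sorted array: [3, 8, 18, 19]

The merge sort proceeds by recursively splitting the array and merging sorted halves.
After all merges, the sorted array is [3, 8, 18, 19].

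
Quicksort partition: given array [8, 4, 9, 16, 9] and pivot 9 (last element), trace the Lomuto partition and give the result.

Lomuto partition with pivot = 9:

Initial array: [8, 4, 9, 16, 9]

arr[0]=8 <= 9: swap with position 0, array becomes [8, 4, 9, 16, 9]
arr[1]=4 <= 9: swap with position 1, array becomes [8, 4, 9, 16, 9]
arr[2]=9 <= 9: swap with position 2, array becomes [8, 4, 9, 16, 9]
arr[3]=16 > 9: no swap

Place pivot at position 3: [8, 4, 9, 9, 16]
Pivot position: 3

After partitioning with pivot 9, the array becomes [8, 4, 9, 9, 16]. The pivot is placed at index 3. All elements to the left of the pivot are <= 9, and all elements to the right are > 9.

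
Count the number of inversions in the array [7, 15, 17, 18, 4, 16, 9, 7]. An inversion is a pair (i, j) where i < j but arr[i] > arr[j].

Finding inversions in [7, 15, 17, 18, 4, 16, 9, 7]:

(0, 4): arr[0]=7 > arr[4]=4
(1, 4): arr[1]=15 > arr[4]=4
(1, 6): arr[1]=15 > arr[6]=9
(1, 7): arr[1]=15 > arr[7]=7
(2, 4): arr[2]=17 > arr[4]=4
(2, 5): arr[2]=17 > arr[5]=16
(2, 6): arr[2]=17 > arr[6]=9
(2, 7): arr[2]=17 > arr[7]=7
(3, 4): arr[3]=18 > arr[4]=4
(3, 5): arr[3]=18 > arr[5]=16
(3, 6): arr[3]=18 > arr[6]=9
(3, 7): arr[3]=18 > arr[7]=7
(5, 6): arr[5]=16 > arr[6]=9
(5, 7): arr[5]=16 > arr[7]=7
(6, 7): arr[6]=9 > arr[7]=7

Total inversions: 15

The array has 15 inversion(s): (0,4), (1,4), (1,6), (1,7), (2,4), (2,5), (2,6), (2,7), (3,4), (3,5), (3,6), (3,7), (5,6), (5,7), (6,7). Each pair (i,j) satisfies i < j and arr[i] > arr[j].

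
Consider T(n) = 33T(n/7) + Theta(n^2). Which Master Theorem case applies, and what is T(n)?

Master Theorem for T(n) = 33T(n/7) + O(n^2):

a = 33, b = 7, c = 2
log_b(a) = log_7(33) = 1.7968

Case 3: c = 2 > log_7(33) = 1.7968
T(n) = O(n^2) = O(n^2)

For T(n) = 33T(n/7) + O(n^2): log_7(33) = 1.7968. This is Case 3 of the Master Theorem (c > log_b(a), work dominated by root), giving O(n^2).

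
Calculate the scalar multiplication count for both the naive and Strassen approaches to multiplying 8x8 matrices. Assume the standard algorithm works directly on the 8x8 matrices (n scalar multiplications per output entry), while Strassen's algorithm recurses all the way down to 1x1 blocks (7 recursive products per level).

Matrix multiplication for 8x8 matrices:

Standard algorithm: 8^3 = 512 multiplications
Strassen's algorithm: 7^(log2(8)) = 7^3 = 343 multiplications
Savings: 512 - 343 = 169 multiplications

Standard: 512 multiplications (8^3). Strassen: 343 multiplications (7^3). Strassen reduces 8 recursive multiplications to 7 at each level.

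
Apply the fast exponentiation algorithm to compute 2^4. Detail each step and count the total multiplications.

Computing 2^4 by squaring (build up from 2^1; each line after the first costs one multiplication):

2^1 = 2
2^2 = (2^1)^2 = 2^2 = 4
2^4 = (2^2)^2 = 4^2 = 16

Result: 16
Multiplications needed: 2 (2 lines after 2^1)

2^4 = 16. Using exponentiation by squaring, this requires 2 multiplications. The key idea: if the exponent is even, square the half-power; if odd, multiply by the base once.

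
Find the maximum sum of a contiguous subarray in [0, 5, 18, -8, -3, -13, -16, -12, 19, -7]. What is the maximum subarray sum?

Using Kadane's algorithm on [0, 5, 18, -8, -3, -13, -16, -12, 19, -7]:

Scanning through the array:
Position 1 (value 5): max_ending_here = 5, max_so_far = 5
Position 2 (value 18): max_ending_here = 23, max_so_far = 23
Position 3 (value -8): max_ending_here = 15, max_so_far = 23
Position 4 (value -3): max_ending_here = 12, max_so_far = 23
Position 5 (value -13): max_ending_here = -1, max_so_far = 23
Position 6 (value -16): max_ending_here = -16, max_so_far = 23
Position 7 (value -12): max_ending_here = -12, max_so_far = 23
Position 8 (value 19): max_ending_here = 19, max_so_far = 23
Position 9 (value -7): max_ending_here = 12, max_so_far = 23

Maximum subarray: [0, 5, 18]
Maximum sum: 23

The maximum subarray is [0, 5, 18] with sum 23. This subarray runs from index 0 to index 2.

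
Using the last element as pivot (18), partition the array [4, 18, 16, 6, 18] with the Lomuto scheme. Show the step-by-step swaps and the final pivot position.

Lomuto partition with pivot = 18:

Initial array: [4, 18, 16, 6, 18]

arr[0]=4 <= 18: swap with position 0, array becomes [4, 18, 16, 6, 18]
arr[1]=18 <= 18: swap with position 1, array becomes [4, 18, 16, 6, 18]
arr[2]=16 <= 18: swap with position 2, array becomes [4, 18, 16, 6, 18]
arr[3]=6 <= 18: swap with position 3, array becomes [4, 18, 16, 6, 18]

Place pivot at position 4: [4, 18, 16, 6, 18]
Pivot position: 4

After partitioning with pivot 18, the array becomes [4, 18, 16, 6, 18]. The pivot is placed at index 4. All elements to the left of the pivot are <= 18, and all elements to the right are > 18.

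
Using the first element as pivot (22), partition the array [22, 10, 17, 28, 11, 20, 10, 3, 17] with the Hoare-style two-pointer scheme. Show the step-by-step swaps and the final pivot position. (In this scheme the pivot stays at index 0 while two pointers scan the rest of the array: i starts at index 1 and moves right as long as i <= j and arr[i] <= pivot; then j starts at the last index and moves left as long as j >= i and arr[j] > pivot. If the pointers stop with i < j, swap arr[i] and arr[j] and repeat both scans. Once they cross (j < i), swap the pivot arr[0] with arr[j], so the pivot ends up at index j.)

Hoare-style two-pointer partition with pivot = 22:

Initial array: [22, 10, 17, 28, 11, 20, 10, 3, 17]

Pointers start at i = 1, j = 8.
i stops at index 3 (arr[3]=28 > 22), j stops at index 8 (arr[8]=17 <= 22): swap arr[3] and arr[8], array becomes [22, 10, 17, 17, 11, 20, 10, 3, 28]
i ends at 8, j ends at 7: the pointers have crossed (j < i), so scanning stops.

Swap pivot arr[0] with arr[7] to place pivot at position 7: [3, 10, 17, 17, 11, 20, 10, 22, 28]
Pivot position: 7

After partitioning with pivot 22, the array becomes [3, 10, 17, 17, 11, 20, 10, 22, 28]. The pivot is placed at index 7. All elements to the left of the pivot are <= 22, and all elements to the right are > 22.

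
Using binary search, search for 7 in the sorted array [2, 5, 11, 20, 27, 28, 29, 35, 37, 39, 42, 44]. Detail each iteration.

Binary search for 7 in [2, 5, 11, 20, 27, 28, 29, 35, 37, 39, 42, 44]:

lo=0, hi=11, mid=5, arr[mid]=28 -> 28 > 7, search left half
lo=0, hi=4, mid=2, arr[mid]=11 -> 11 > 7, search left half
lo=0, hi=1, mid=0, arr[mid]=2 -> 2 < 7, search right half
lo=1, hi=1, mid=1, arr[mid]=5 -> 5 < 7, search right half
lo=2 > hi=1, target 7 not found

Binary search determines that 7 is not in the array after 4 comparisons. The search space was exhausted without finding the target.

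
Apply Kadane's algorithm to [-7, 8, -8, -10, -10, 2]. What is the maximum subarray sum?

Using Kadane's algorithm on [-7, 8, -8, -10, -10, 2]:

Scanning through the array:
Position 1 (value 8): max_ending_here = 8, max_so_far = 8
Position 2 (value -8): max_ending_here = 0, max_so_far = 8
Position 3 (value -10): max_ending_here = -10, max_so_far = 8
Position 4 (value -10): max_ending_here = -10, max_so_far = 8
Position 5 (value 2): max_ending_here = 2, max_so_far = 8

Maximum subarray: [8]
Maximum sum: 8

The maximum subarray is [8] with sum 8. This subarray runs from index 1 to index 1.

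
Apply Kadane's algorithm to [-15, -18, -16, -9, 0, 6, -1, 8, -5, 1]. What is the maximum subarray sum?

Using Kadane's algorithm on [-15, -18, -16, -9, 0, 6, -1, 8, -5, 1]:

Scanning through the array:
Position 1 (value -18): max_ending_here = -18, max_so_far = -15
Position 2 (value -16): max_ending_here = -16, max_so_far = -15
Position 3 (value -9): max_ending_here = -9, max_so_far = -9
Position 4 (value 0): max_ending_here = 0, max_so_far = 0
Position 5 (value 6): max_ending_here = 6, max_so_far = 6
Position 6 (value -1): max_ending_here = 5, max_so_far = 6
Position 7 (value 8): max_ending_here = 13, max_so_far = 13
Position 8 (value -5): max_ending_here = 8, max_so_far = 13
Position 9 (value 1): max_ending_here = 9, max_so_far = 13

Maximum subarray: [0, 6, -1, 8]
Maximum sum: 13

The maximum subarray is [0, 6, -1, 8] with sum 13. This subarray runs from index 4 to index 7.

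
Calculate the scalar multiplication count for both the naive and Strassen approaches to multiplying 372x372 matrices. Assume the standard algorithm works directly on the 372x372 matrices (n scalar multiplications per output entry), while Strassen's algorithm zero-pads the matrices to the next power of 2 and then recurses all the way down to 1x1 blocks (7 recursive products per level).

Matrix multiplication for 372x372 matrices:

Strassen's algorithm requires power-of-2 dimensions. Pad 372x372 to 512x512 (next power of 2).

Standard algorithm: 372^3 = 51478848 multiplications
Strassen's algorithm: 7^(log2(512)) = 7^9 = 40353607 multiplications
Savings: 51478848 - 40353607 = 11125241 multiplications

Standard: 51478848 multiplications (372^3). Strassen: 40353607 multiplications (7^9, after padding to 512x512). Strassen reduces 8 recursive multiplications to 7 at each level.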